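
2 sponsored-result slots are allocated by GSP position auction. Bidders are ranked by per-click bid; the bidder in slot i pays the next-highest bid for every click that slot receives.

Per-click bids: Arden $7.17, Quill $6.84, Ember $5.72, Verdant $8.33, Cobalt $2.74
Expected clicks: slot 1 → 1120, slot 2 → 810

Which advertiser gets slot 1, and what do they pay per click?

Verdant; $7.17 per click

Ranked by bid: $8.33 (Verdant) > $7.17 (Arden) > $6.84 (Quill) > …
Slot 1 goes to the first-ranked bidder, Verdant, who pays the next bid down: $7.17/click.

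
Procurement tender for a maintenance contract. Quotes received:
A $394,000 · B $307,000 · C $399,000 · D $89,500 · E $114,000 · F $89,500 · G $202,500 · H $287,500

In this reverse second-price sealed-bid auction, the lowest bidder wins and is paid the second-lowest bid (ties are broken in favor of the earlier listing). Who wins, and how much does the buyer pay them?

Bids ranked: 89,500 (D) < 89,500 (F) < 114,000 (E) < 202,500 (G) < 287,500 (H) < 307,000 (B) < …
D and F tie at $89,500; tie-break gives it to D.
D is lowest; is paid the second-lowest bid, $89,500.

D is paid $89,500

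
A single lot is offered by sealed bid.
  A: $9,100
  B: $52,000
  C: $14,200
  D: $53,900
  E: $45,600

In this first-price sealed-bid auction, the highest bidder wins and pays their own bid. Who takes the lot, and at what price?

D pays $53,900

Sorting bids: 53,900 (D) > 52,000 (B) > 45,600 (E) > 14,200 (C) > 9,100 (A)
D is highest → pays own bid, $53,900.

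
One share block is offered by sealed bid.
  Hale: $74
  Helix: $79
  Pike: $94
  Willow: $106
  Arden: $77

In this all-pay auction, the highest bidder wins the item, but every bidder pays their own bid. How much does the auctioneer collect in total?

Sorting bids: 106 (Willow) > 94 (Pike) > 79 (Helix) > 77 (Arden) > 74 (Hale)
Every bidder forfeits their bid regardless of winning.
Revenue = 74 + 79 + 94 + 106 + 77 = $430.

Total revenue: $430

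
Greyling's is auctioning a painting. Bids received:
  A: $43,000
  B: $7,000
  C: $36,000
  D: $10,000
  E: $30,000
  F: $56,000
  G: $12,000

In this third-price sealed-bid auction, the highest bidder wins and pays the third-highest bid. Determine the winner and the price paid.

F pays $36,000

Bids ranked: 56,000 (F) > 43,000 (A) > 36,000 (C) > 30,000 (E) > 12,000 (G) > 10,000 (D) > …
F wins; payment is bid #3 in the ranking = $36,000.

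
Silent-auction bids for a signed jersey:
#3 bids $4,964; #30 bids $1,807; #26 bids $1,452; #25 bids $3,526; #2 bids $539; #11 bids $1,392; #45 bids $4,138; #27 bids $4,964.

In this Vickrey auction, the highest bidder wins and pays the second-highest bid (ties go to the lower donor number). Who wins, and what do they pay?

#3 pays $4,964

Sorting bids: 4,964 (#3) > 4,964 (#27) > 4,138 (#45) > 3,526 (#25) > 1,807 (#30) > 1,452 (#26) > …
Tie at $4,964 → #3 wins by tie-break.
Second-price: #3 pays #27's bid of $4,964.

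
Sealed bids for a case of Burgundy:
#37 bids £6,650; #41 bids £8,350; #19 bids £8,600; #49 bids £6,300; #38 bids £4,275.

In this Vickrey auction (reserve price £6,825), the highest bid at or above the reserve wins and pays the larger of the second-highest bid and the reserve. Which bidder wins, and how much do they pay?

#19 pays £8,350

Bids ranked: 8,600 (#19) > 8,350 (#41) > 6,650 (#37) > 6,300 (#49) > 4,275 (#38)
Highest eligible bid: #19 at £8,600.
max(second-highest £8,350, reserve £6,825) = £8,350; the reserve does not bind.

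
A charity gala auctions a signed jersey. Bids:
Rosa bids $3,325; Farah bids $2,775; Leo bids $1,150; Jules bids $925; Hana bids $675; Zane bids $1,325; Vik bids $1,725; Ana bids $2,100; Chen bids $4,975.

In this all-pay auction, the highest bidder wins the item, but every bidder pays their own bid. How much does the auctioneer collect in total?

All-pay auction: the highest bidder wins the item, but every bidder pays their own bid.
Bids ranked: 4,975 (Chen) > 3,325 (Rosa) > 2,775 (Farah) > 2,100 (Ana) > 1,725 (Vik) > 1,325 (Zane) > …
Chen wins with the top bid; all bids are sunk regardless.
Every bidder forfeits their bid regardless of winning.
Revenue = 3,325 + 2,775 + 1,150 + 925 + 675 + 1,325 + 1,725 + 2,100 + 4,975 = $18,975.

Total revenue: $18,975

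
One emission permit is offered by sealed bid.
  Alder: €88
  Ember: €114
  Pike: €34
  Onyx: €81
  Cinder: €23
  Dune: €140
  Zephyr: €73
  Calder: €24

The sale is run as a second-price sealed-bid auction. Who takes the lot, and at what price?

Bids ranked: 140 (Dune) > 114 (Ember) > 88 (Alder) > 81 (Onyx) > 73 (Zephyr) > 34 (Pike) > …
Dune is highest; pays the second-highest bid, €114.

Dune pays €114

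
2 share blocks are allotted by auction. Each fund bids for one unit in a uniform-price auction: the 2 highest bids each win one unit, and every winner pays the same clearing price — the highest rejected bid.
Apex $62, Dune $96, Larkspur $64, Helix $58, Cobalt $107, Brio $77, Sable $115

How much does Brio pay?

Sorting: 115 (Sable), 107 (Cobalt), 96 (Dune), 77 (Brio), …
Top 2: Sable, Cobalt.
First losing bid is Dune's $96, which sets the uniform price.
Brio does not win → pays $0.

Brio pays $0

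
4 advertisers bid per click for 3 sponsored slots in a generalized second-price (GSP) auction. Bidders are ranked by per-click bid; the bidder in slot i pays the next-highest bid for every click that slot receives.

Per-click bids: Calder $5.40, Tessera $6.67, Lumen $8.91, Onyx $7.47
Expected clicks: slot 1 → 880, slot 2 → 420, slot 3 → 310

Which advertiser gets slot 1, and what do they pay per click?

Lumen; $7.47 per click

Per-click bids in order: $8.91 (Lumen) > $7.47 (Onyx) > $6.67 (Tessera) > $5.40 (Calder)
Slot 1 goes to the first-ranked bidder, Lumen, who pays the next bid down: $7.47/click.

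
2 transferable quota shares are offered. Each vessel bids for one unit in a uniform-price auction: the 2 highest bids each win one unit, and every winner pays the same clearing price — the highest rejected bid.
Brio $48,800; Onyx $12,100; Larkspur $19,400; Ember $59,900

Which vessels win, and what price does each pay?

Ember, Brio; each pays $19,400

Bids ranked high→low: 59,900 (Ember), 48,800 (Brio), 19,400 (Larkspur), 12,100 (Onyx)
Top 2: Ember, Brio.
First losing bid is Larkspur's $19,400, which sets the uniform price.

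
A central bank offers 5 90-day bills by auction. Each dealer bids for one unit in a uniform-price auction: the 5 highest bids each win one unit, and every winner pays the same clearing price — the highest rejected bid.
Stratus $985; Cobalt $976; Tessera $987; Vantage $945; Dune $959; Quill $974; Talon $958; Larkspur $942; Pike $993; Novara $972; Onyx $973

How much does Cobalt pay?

Bids ranked high→low: 993 (Pike), 987 (Tessera), 985 (Stratus), 976 (Cobalt), 974 (Quill), 973 (Onyx), 972 (Novara), …
Winners (5 units): Pike, Tessera, Stratus, Cobalt, Quill.
Clearing price = highest rejected bid = $973.
Cobalt wins → pays $973.

Cobalt pays $973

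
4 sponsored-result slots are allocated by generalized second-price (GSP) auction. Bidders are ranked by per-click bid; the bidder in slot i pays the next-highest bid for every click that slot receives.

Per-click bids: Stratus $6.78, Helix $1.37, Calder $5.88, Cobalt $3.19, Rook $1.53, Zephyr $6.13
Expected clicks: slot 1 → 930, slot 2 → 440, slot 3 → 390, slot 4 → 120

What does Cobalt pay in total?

Ranked by bid: $6.78 (Stratus) > $6.13 (Zephyr) > $5.88 (Calder) > $3.19 (Cobalt) > $1.53 (Rook) > …
Cobalt holds slot 4 → pays next bid $1.53 × 120 clicks = $183.60.

Cobalt pays $183.60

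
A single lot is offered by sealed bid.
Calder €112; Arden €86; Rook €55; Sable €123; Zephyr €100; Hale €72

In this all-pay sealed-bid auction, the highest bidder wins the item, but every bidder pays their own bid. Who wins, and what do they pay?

All-pay sealed-bid auction: the highest bidder wins the item, but every bidder pays their own bid.
Bids in order: 123 (Sable) > 112 (Calder) > 100 (Zephyr) > 86 (Arden) > 72 (Hale) > 55 (Rook)
Sable is highest and takes the item; every bidder forfeits their bid.

Sable pays €123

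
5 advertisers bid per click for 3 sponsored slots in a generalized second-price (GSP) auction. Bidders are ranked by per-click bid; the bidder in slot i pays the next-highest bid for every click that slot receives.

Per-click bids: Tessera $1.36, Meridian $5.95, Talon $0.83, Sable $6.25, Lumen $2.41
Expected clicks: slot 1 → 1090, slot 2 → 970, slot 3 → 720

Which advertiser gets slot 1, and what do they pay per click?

Sorting advertisers: $6.25 (Sable) > $5.95 (Meridian) > $2.41 (Lumen) > $1.36 (Tessera) > …
Slot 1 goes to the first-ranked bidder, Sable, who pays the next bid down: $5.95/click.

Sable; $5.95 per click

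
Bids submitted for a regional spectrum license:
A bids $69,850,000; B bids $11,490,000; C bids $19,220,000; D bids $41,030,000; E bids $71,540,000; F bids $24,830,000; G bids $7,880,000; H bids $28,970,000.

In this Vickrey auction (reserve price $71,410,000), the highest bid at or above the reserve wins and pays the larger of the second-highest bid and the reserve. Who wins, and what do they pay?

Sorting bids: 71,540,000 (E) > 69,850,000 (A) > 41,030,000 (D) > 28,970,000 (H) > 24,830,000 (F) > 19,220,000 (C) > …
Highest eligible bid: E at $71,540,000.
max(second-highest $69,850,000, reserve $71,410,000) = $71,410,000.

E pays $71,410,000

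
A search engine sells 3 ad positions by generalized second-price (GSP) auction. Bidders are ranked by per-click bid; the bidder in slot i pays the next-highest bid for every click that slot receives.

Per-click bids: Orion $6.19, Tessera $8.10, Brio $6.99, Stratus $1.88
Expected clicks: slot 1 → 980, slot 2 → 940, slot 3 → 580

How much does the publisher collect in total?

Total revenue: $13759.20

Per-click bids in order: $8.10 (Tessera) > $6.99 (Brio) > $6.19 (Orion) > $1.88 (Stratus)
Slot 1: Tessera pays $6.99 × 980 = $6850.20
Slot 2: Brio pays $6.19 × 940 = $5818.60
Slot 3: Orion pays $1.88 × 580 = $1090.40
Total = $13759.20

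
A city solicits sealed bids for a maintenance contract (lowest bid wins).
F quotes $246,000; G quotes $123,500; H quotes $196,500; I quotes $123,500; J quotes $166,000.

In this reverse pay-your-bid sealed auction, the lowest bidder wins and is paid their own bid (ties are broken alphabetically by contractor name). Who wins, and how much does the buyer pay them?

Sorting bids: 123,500 (G) < 123,500 (I) < 166,000 (J) < 196,500 (H) < 246,000 (F)
Tie at $123,500 → G wins by tie-break.
First-price: G is paid what they bid, $123,500.

G is paid $123,500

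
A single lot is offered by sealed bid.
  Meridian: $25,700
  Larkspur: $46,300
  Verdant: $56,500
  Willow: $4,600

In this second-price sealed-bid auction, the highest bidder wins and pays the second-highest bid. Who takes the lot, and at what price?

Bids in order: 56,500 (Verdant) > 46,300 (Larkspur) > 25,700 (Meridian) > 4,600 (Willow)
Verdant wins with the highest bid; price is set by the runner-up at $46,300.

Verdant pays $46,300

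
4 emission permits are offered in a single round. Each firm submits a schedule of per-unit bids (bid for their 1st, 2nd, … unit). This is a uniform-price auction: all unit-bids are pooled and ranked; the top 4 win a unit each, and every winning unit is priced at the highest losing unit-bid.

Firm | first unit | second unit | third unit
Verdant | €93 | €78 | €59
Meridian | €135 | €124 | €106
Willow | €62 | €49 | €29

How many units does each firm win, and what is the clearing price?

Pooled unit-bids ranked (top 4): 135 (Meridian-1), 124 (Meridian-2), 106 (Meridian-3), 93 (Verdant-1)
The (k+1)-th unit-bid is €78.
Allocation: Meridian 3, Verdant 1.

Meridian 3, Verdant 1; clearing price €78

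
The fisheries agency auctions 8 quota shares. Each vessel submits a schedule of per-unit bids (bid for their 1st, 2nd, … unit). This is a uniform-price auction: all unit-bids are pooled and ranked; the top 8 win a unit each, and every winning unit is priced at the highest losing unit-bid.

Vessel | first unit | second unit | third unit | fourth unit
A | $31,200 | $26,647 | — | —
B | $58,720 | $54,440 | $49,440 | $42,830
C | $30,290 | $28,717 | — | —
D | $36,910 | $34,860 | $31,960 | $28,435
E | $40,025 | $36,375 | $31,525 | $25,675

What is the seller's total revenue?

Total revenue: $255,680

Merging the schedules and taking the best 8: 58,720 (B-1), 54,440 (B-2), 49,440 (B-3), 42,830 (B-4), 40,025 (E-1), 36,910 (D-1), 36,375 (E-2), 34,860 (D-2)
First bid not allocated: $31,960.
Allocation: B 4, D 2, E 2. Every unit priced at $31,960.
Revenue = 8 × 31,960 = $255,680.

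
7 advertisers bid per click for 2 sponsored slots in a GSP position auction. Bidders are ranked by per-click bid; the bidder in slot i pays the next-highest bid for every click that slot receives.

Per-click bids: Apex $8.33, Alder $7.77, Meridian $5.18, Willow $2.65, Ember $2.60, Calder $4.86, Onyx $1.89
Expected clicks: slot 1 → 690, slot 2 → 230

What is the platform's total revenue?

Sorting advertisers: $8.33 (Apex) > $7.77 (Alder) > $5.18 (Meridian) > …
Slot 1: Apex pays $7.77 × 690 = $5361.30
Slot 2: Alder pays $5.18 × 230 = $1191.40
Total = $6552.70

Total revenue: $6552.70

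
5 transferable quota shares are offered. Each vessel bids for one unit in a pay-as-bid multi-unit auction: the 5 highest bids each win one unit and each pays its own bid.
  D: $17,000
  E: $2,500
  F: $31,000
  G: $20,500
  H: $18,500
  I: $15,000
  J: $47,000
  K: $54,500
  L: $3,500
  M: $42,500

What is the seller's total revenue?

Sorting: 54,500 (K), 47,000 (J), 42,500 (M), 31,000 (F), 20,500 (G), 18,500 (H), 17,000 (D), …
The 5 highest are K, J, M, F, G.
Total revenue = 54,500 + 47,000 + 42,500 + 31,000 + 20,500 = $195,500.

Total revenue: $195,500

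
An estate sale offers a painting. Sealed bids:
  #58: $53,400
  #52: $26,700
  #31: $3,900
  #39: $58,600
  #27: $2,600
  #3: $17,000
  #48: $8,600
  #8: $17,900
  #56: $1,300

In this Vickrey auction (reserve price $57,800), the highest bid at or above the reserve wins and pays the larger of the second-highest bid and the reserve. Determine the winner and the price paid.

#39 pays $57,800

Bids in order: 58,600 (#39) > 53,400 (#58) > 26,700 (#52) > 17,900 (#8) > 17,000 (#3) > 8,600 (#48) > …
#39 has the top bid at or above the reserve ($58,600).
max(second-highest $53,400, reserve $57,800) = $57,800.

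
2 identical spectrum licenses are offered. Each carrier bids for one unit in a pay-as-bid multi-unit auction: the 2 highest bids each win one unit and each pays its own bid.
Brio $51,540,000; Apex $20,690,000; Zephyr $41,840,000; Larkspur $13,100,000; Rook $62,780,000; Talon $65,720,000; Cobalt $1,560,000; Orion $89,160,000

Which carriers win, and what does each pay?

Bids ranked high→low: 89,160,000 (Orion), 65,720,000 (Talon), 62,780,000 (Rook), 51,540,000 (Brio), …
Top 2: Orion, Talon.
Each winner pays its own bid: Orion $89,160,000, Talon $65,720,000.

Orion $89,160,000, Talon $65,720,000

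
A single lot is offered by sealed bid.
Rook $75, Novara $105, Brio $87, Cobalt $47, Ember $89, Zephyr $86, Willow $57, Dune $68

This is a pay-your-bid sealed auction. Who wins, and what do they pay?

Novara pays $105

Sorting bids: 105 (Novara) > 89 (Ember) > 87 (Brio) > 86 (Zephyr) > 75 (Rook) > 68 (Dune) > …
First-price: Novara pays what they bid, $105.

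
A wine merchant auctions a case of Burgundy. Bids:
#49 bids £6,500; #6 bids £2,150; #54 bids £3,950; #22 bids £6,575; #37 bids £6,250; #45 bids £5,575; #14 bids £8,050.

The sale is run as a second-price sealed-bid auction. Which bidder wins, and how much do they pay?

#14 pays £6,575

Bids ranked: 8,050 (#14) > 6,575 (#22) > 6,500 (#49) > 6,250 (#37) > 5,575 (#45) > 3,950 (#54) > …
#14 wins with the highest bid; price is set by the runner-up at £6,575.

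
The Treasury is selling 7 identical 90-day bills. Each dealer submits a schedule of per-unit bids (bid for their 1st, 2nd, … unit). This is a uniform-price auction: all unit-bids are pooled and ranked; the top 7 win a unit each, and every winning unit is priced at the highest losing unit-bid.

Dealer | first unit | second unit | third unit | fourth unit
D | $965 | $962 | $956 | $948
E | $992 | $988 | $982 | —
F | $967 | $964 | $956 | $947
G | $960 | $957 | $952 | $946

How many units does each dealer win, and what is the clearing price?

Pooled unit-bids ranked (top 7): 992 (E-1), 988 (E-2), 982 (E-3), 967 (F-1), 965 (D-1), 964 (F-2), 962 (D-2)
The (k+1)-th unit-bid is $960.
Allocation: D 2, E 3, F 2.

D 2, E 3, F 2; clearing price $960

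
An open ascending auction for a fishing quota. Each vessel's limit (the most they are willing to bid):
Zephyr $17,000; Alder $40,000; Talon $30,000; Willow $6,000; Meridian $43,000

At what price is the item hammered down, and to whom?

Limits ranked: 43,000 (Meridian) > 40,000 (Alder) > 30,000 (Talon) > 17,000 (Zephyr) > 6,000 (Willow)
Bidding ends when Alder exits at $40,000; Meridian takes it.

Meridian wins at $40,000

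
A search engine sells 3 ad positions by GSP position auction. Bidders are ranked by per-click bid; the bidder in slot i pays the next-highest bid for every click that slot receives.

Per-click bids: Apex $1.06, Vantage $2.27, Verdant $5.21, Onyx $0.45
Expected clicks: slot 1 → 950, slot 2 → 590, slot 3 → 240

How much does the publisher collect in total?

Total revenue: $2889.90

Ranked by bid: $5.21 (Verdant) > $2.27 (Vantage) > $1.06 (Apex) > $0.45 (Onyx)
Slot 1: Verdant pays $2.27 × 950 = $2156.50
Slot 2: Vantage pays $1.06 × 590 = $625.40
Slot 3: Apex pays $0.45 × 240 = $108.00
Total = $2889.90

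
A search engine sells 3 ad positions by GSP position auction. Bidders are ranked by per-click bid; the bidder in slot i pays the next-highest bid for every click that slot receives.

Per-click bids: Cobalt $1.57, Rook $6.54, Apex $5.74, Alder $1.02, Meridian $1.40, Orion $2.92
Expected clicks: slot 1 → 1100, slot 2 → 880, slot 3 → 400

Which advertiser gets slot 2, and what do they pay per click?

Apex; $2.92 per click

Per-click bids in order: $6.54 (Rook) > $5.74 (Apex) > $2.92 (Orion) > $1.57 (Cobalt) > …
Slot 2 goes to the second-ranked bidder, Apex, who pays the next bid down: $2.92/click.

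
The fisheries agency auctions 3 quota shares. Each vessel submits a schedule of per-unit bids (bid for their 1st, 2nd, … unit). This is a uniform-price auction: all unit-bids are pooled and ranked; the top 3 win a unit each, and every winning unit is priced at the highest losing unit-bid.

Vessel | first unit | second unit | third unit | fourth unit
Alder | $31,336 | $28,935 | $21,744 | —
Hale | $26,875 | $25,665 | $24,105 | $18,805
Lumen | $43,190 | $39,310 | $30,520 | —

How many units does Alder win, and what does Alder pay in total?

Pooled unit-bids ranked (top 3): 43,190 (Lumen-1), 39,310 (Lumen-2), 31,336 (Alder-1)
Highest rejected unit-bid = $30,520.
Alder wins 1 unit(s) at $30,520 each.

Alder: 1 unit, pays $30,520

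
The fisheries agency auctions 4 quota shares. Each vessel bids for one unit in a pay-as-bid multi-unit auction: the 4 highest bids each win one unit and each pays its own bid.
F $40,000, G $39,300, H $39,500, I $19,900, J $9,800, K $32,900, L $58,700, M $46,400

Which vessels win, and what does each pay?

L $58,700, M $46,400, F $40,000, H $39,500

Bids ranked high→low: 58,700 (L), 46,400 (M), 40,000 (F), 39,500 (H), 39,300 (G), 32,900 (K), …
The 4 highest are L, M, F, H.
Each winner pays its own bid: L $58,700, M $46,400, F $40,000, H $39,500.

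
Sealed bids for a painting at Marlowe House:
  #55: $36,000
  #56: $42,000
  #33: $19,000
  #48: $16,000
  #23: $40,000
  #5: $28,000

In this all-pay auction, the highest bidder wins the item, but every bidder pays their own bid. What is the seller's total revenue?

Sorting bids: 42,000 (#56) > 40,000 (#23) > 36,000 (#55) > 28,000 (#5) > 19,000 (#33) > 16,000 (#48)
Every bidder forfeits their bid regardless of winning.
Revenue = 36,000 + 42,000 + 19,000 + 16,000 + 40,000 + 28,000 = $181,000.

Total revenue: $181,000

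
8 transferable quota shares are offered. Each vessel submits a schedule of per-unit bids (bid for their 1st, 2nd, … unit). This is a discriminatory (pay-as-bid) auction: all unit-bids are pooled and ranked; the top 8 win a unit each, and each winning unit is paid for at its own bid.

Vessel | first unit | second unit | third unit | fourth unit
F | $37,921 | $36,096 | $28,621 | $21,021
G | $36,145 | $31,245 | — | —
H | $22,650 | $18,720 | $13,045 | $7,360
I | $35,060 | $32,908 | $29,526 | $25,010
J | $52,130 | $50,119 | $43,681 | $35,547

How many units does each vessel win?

Pooled unit-bids ranked (top 8): 52,130 (J-1), 50,119 (J-2), 43,681 (J-3), 37,921 (F-1), 36,145 (G-1), 36,096 (F-2), 35,547 (J-4), 35,060 (I-1)
Next rejected bid: $32,908 (not a price — pay-as-bid).
Allocation: F 2, G 1, I 1, J 4.

F 2, G 1, I 1, J 4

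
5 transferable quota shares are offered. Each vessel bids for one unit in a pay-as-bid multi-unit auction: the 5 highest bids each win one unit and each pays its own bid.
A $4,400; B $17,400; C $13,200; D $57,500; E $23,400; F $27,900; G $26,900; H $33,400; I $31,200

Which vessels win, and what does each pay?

D $57,500, H $33,400, I $31,200, F $27,900, G $26,900

Bids ranked high→low: 57,500 (D), 33,400 (H), 31,200 (I), 27,900 (F), 26,900 (G), 23,400 (E), 17,400 (B), …
The 5 highest are D, H, I, F, G.
Each winner pays its own bid: D $57,500, H $33,400, I $31,200, F $27,900, G $26,900.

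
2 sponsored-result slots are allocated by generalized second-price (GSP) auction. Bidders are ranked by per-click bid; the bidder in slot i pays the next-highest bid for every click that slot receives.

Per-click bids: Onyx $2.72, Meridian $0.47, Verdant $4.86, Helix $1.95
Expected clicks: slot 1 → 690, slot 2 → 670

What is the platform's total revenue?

Total revenue: $3183.30

Sorting advertisers: $4.86 (Verdant) > $2.72 (Onyx) > $1.95 (Helix) > …
Slot 1: Verdant pays $2.72 × 690 = $1876.80
Slot 2: Onyx pays $1.95 × 670 = $1306.50
Total = $3183.30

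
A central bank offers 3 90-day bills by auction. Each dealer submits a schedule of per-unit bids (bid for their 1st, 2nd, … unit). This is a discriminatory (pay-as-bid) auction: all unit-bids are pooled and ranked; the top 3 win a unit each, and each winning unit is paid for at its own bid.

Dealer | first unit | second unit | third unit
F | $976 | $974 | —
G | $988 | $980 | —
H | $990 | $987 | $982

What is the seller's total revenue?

Total revenue: $2,965

Merging the schedules and taking the best 3: 990 (H-1), 988 (G-1), 987 (H-2)
Next rejected bid: $982 (not a price — pay-as-bid).
Each winning unit pays its own bid.
Revenue = 990 + 988 + 987 = $2,965.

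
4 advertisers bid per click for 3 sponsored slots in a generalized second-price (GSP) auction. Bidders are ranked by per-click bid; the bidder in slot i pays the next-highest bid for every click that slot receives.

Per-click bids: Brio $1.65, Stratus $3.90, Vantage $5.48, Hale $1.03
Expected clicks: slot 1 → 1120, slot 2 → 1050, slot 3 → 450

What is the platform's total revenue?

Total revenue: $6564.00

Sorting advertisers: $5.48 (Vantage) > $3.90 (Stratus) > $1.65 (Brio) > $1.03 (Hale)
Slot 1: Vantage pays $3.90 × 1120 = $4368.00
Slot 2: Stratus pays $1.65 × 1050 = $1732.50
Slot 3: Brio pays $1.03 × 450 = $463.50
Total = $6564.00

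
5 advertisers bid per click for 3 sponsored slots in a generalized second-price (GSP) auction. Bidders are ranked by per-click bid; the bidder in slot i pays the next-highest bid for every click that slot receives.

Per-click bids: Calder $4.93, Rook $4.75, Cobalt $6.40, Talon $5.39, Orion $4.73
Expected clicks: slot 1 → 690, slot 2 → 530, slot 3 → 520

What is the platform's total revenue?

Ranked by bid: $6.40 (Cobalt) > $5.39 (Talon) > $4.93 (Calder) > $4.75 (Rook) > …
Slot 1: Cobalt pays $5.39 × 690 = $3719.10
Slot 2: Talon pays $4.93 × 530 = $2612.90
Slot 3: Calder pays $4.75 × 520 = $2470.00
Total = $8802.00

Total revenue: $8802.00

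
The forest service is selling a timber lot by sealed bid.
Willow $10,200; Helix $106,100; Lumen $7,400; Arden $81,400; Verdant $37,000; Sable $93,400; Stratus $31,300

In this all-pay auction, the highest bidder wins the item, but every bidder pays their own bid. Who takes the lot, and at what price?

Helix pays $106,100

Rule: the highest bidder wins the item, but every bidder pays their own bid.
Sorting bids: 106,100 (Helix) > 93,400 (Sable) > 81,400 (Arden) > 37,000 (Verdant) > 31,300 (Stratus) > 10,200 (Willow) > …
Helix is highest and takes the item; every bidder forfeits their bid.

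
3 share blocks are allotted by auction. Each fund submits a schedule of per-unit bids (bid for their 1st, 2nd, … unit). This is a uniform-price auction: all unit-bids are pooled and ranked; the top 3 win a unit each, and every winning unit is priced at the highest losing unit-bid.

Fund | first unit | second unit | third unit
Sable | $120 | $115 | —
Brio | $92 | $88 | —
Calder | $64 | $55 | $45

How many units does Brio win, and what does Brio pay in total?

Brio: 1 unit, pays $88

Pooled unit-bids ranked (top 3): 120 (Sable-1), 115 (Sable-2), 92 (Brio-1)
Highest rejected unit-bid = $88.
Brio wins 1 unit(s) at $88 each.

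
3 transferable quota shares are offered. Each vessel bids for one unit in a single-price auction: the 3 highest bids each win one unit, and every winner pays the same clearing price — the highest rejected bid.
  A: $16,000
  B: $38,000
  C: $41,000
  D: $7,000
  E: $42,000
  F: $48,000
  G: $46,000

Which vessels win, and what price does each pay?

F, G, E; each pays $41,000

Sorting: 48,000 (F), 46,000 (G), 42,000 (E), 41,000 (C), 38,000 (B), …
Winners (3 units): F, G, E.
First losing bid is C's $41,000, which sets the uniform price.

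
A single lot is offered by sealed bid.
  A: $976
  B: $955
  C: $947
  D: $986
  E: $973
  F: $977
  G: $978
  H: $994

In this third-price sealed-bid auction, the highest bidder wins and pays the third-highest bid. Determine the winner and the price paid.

H pays $978

Sorting bids: 994 (H) > 986 (D) > 978 (G) > 977 (F) > 976 (A) > 973 (E) > …
H is highest; pays the third-highest bid, $978.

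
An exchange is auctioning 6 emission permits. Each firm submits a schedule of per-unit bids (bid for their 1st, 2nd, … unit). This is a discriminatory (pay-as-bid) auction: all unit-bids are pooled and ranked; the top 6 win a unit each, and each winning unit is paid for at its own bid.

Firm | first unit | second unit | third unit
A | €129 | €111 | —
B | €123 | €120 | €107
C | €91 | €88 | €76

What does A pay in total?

Pooled unit-bids ranked (top 6): 129 (A-1), 123 (B-1), 120 (B-2), 111 (A-2), 107 (B-3), 91 (C-1)
Next rejected bid: €88 (not a price — pay-as-bid).
A's winning unit-bids: 129 + 111 = €240.

A pays €240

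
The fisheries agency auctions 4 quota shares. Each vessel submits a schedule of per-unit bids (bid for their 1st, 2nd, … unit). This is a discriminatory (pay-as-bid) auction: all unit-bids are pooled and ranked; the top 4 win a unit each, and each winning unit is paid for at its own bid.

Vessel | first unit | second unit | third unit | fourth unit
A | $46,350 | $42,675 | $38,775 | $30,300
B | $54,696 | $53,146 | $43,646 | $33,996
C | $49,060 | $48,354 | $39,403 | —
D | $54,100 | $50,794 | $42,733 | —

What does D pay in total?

All unit-bids, highest first — top 4: 54,696 (B-1), 54,100 (D-1), 53,146 (B-2), 50,794 (D-2)
Next rejected bid: $49,060 (not a price — pay-as-bid).
D's winning unit-bids: 54,100 + 50,794 = $104,894.

D pays $104,894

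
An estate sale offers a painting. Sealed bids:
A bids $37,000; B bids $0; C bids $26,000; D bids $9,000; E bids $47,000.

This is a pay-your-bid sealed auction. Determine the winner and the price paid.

E pays $47,000

Sorting bids: 47,000 (E) > 37,000 (A) > 26,000 (C) > 9,000 (D) > 0 (B)
E is highest → pays own bid, $47,000.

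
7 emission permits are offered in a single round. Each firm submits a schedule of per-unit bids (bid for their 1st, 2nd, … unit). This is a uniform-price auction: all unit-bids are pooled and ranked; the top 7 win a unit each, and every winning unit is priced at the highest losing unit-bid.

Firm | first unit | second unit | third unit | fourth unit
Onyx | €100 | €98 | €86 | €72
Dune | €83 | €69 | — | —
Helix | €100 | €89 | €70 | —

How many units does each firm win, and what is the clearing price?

Dune 1, Helix 2, Onyx 4; clearing price €70

Pooled unit-bids ranked (top 7): 100 (Onyx-1), 100 (Helix-1), 98 (Onyx-2), 89 (Helix-2), 86 (Onyx-3), 83 (Dune-1), 72 (Onyx-4)
First bid not allocated: €70.
Allocation: Dune 1, Helix 2, Onyx 4.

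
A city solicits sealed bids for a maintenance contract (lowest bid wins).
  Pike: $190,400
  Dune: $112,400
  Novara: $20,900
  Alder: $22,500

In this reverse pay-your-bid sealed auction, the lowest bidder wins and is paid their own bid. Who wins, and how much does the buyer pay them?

Novara is paid $20,900

Sorting bids: 20,900 (Novara) < 22,500 (Alder) < 112,400 (Dune) < 190,400 (Pike)
Novara is lowest → is paid own bid, $20,900.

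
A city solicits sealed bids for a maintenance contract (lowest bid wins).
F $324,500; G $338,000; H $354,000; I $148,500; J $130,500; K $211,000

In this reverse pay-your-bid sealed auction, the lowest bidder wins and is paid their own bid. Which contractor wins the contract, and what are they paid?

J is paid $130,500

Reverse pay-your-bid sealed auction: the lowest bidder wins and is paid their own bid.
Bids ranked: 130,500 (J) < 148,500 (I) < 211,000 (K) < 324,500 (F) < 338,000 (G) < 354,000 (H)
First-price: J is paid what they bid, $130,500.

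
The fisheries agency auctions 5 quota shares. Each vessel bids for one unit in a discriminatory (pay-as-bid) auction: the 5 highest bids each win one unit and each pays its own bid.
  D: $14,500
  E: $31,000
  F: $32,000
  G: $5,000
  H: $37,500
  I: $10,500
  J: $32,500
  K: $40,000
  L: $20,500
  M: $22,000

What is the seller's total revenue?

Total revenue: $173,000

Bids ranked high→low: 40,000 (K), 37,500 (H), 32,500 (J), 32,000 (F), 31,000 (E), 22,000 (M), 20,500 (L), …
Winners (5 units): K, H, J, F, E.
Total revenue = 40,000 + 37,500 + 32,500 + 32,000 + 31,000 = $173,000.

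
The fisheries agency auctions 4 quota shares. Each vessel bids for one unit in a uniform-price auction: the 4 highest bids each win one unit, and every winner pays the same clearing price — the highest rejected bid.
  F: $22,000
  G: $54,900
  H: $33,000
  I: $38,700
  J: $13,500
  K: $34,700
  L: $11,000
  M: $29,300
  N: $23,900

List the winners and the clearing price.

G, I, K, H; each pays $29,300

Ordering the bids: 54,900 (G), 38,700 (I), 34,700 (K), 33,000 (H), 29,300 (M), 23,900 (N), …
The 4 highest are G, I, K, H.
Highest unsuccessful bid: $29,300 → clearing price.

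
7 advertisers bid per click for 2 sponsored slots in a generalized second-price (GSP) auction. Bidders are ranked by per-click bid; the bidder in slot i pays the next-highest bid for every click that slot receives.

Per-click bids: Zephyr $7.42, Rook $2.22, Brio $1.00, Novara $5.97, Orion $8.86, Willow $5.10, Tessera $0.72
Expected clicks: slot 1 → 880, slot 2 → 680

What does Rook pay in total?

Ranked by bid: $8.86 (Orion) > $7.42 (Zephyr) > $5.97 (Novara) > …
Rook ranks below slot 2 → no slot, pays nothing.

Rook pays $0.00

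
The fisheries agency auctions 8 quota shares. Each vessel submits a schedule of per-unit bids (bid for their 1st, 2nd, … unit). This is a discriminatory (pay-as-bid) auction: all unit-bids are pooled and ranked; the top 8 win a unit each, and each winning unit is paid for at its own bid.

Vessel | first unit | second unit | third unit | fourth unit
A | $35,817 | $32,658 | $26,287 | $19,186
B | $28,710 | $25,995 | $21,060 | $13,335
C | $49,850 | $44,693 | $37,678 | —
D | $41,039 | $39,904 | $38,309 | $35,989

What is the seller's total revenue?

All unit-bids, highest first — top 8: 49,850 (C-1), 44,693 (C-2), 41,039 (D-1), 39,904 (D-2), 38,309 (D-3), 37,678 (C-3), 35,989 (D-4), 35,817 (A-1)
Next rejected bid: $32,658 (not a price — pay-as-bid).
Each winning unit pays its own bid.
Revenue = 49,850 + 44,693 + 41,039 + 39,904 + 38,309 + 37,678 + 35,989 + 35,817 = $323,279.

Total revenue: $323,279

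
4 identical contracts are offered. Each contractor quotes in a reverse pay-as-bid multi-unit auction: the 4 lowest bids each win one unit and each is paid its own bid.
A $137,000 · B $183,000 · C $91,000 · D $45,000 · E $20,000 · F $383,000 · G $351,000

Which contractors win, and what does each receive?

Sorting: 20,000 (E), 45,000 (D), 91,000 (C), 137,000 (A), 183,000 (B), 351,000 (G), …
The 4 lowest are E, D, C, A.
Each winner is paid its own bid: E $20,000, D $45,000, C $91,000, A $137,000.

E $20,000, D $45,000, C $91,000, A $137,000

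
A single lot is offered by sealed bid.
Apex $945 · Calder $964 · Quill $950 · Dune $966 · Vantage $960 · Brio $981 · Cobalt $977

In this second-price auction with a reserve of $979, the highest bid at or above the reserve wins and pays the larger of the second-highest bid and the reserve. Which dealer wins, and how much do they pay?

Bids ranked: 981 (Brio) > 977 (Cobalt) > 966 (Dune) > 964 (Calder) > 960 (Vantage) > 950 (Quill) > …
Brio has the top bid at or above the reserve ($981).
max(second-highest $977, reserve $979) = $979.

Brio pays $979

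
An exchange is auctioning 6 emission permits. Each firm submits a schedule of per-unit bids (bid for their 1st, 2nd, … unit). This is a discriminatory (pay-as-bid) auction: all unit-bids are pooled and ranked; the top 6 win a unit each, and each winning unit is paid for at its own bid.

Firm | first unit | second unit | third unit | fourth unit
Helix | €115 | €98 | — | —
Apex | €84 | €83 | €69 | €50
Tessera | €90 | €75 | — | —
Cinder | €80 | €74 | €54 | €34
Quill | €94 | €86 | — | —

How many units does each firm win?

Apex 1, Helix 2, Quill 2, Tessera 1

All unit-bids, highest first — top 6: 115 (Helix-1), 98 (Helix-2), 94 (Quill-1), 90 (Tessera-1), 86 (Quill-2), 84 (Apex-1)
Next rejected bid: €83 (not a price — pay-as-bid).
Allocation: Apex 1, Helix 2, Quill 2, Tessera 1.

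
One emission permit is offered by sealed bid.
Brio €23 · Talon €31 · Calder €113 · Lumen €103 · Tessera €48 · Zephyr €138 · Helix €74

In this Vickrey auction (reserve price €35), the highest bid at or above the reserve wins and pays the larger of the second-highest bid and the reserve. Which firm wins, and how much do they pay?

Bids in order: 138 (Zephyr) > 113 (Calder) > 103 (Lumen) > 74 (Helix) > 48 (Tessera) > 31 (Talon) > …
Highest eligible bid: Zephyr at €138.
Second-highest bid €113 exceeds the reserve €35 → payment €113.

Zephyr pays €113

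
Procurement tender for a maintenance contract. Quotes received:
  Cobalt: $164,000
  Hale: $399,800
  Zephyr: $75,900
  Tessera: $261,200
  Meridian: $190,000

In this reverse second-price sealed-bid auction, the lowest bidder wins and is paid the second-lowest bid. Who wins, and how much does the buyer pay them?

Zephyr is paid $164,000

Bids ranked: 75,900 (Zephyr) < 164,000 (Cobalt) < 190,000 (Meridian) < 261,200 (Tessera) < 399,800 (Hale)
Zephyr is lowest; is paid the second-lowest bid, $164,000.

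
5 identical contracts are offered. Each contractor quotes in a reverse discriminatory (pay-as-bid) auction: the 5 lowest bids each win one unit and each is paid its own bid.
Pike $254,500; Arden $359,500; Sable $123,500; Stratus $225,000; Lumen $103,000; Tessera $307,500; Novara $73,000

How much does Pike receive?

Pike is paid $254,500

Sorting: 73,000 (Novara), 103,000 (Lumen), 123,500 (Sable), 225,000 (Stratus), 254,500 (Pike), 307,500 (Tessera), 359,500 (Arden)
The 5 lowest are Novara, Lumen, Sable, Stratus, Pike.
Pike wins → own bid $254,500.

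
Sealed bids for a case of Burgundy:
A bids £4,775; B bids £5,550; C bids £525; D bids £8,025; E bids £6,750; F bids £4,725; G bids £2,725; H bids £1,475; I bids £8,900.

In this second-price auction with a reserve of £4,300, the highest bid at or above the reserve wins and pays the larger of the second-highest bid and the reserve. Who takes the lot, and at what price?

Sorting bids: 8,900 (I) > 8,025 (D) > 6,750 (E) > 5,550 (B) > 4,775 (A) > 4,725 (F) > …
Highest eligible bid: I at £8,900.
max(second-highest £8,025, reserve £4,300) = £8,025; the reserve does not bind.

I pays £8,025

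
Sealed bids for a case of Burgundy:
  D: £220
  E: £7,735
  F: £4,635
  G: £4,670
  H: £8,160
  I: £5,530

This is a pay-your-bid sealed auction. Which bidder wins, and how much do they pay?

H pays £8,160

Bids ranked: 8,160 (H) > 7,735 (E) > 5,530 (I) > 4,670 (G) > 4,635 (F) > 220 (D)
First-price: H pays what they bid, £8,160.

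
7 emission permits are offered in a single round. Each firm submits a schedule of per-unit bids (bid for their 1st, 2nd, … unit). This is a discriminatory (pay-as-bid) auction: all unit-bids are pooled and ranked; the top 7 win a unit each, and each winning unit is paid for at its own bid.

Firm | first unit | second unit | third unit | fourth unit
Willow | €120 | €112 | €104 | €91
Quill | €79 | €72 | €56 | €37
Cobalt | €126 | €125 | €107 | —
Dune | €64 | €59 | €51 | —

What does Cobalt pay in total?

Merging the schedules and taking the best 7: 126 (Cobalt-1), 125 (Cobalt-2), 120 (Willow-1), 112 (Willow-2), 107 (Cobalt-3), 104 (Willow-3), 91 (Willow-4)
Next rejected bid: €79 (not a price — pay-as-bid).
Cobalt's winning unit-bids: 126 + 125 + 107 = €358.

Cobalt pays €358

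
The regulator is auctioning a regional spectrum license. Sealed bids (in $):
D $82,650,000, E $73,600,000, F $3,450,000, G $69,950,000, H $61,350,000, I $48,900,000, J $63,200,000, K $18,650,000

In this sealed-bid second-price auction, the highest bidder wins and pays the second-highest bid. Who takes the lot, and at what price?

D pays $73,600,000

Bids ranked: 82,650,000 (D) > 73,600,000 (E) > 69,950,000 (G) > 63,200,000 (J) > 61,350,000 (H) > 48,900,000 (I) > …
Second-price: D pays E's bid of $73,600,000.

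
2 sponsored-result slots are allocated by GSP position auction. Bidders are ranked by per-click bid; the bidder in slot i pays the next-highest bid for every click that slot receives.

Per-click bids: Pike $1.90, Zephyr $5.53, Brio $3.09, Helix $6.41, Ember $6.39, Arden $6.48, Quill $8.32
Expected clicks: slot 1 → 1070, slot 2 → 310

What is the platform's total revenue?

Sorting advertisers: $8.32 (Quill) > $6.48 (Arden) > $6.41 (Helix) > …
Slot 1: Quill pays $6.48 × 1070 = $6933.60
Slot 2: Arden pays $6.41 × 310 = $1987.10
Total = $8920.70

Total revenue: $8920.70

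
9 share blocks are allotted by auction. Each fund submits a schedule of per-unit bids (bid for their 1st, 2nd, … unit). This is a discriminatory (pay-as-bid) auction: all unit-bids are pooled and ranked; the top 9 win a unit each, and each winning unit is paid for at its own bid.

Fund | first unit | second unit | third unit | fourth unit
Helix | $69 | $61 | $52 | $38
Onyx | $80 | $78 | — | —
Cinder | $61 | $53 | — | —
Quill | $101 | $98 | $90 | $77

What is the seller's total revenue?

All unit-bids, highest first — top 9: 101 (Quill-1), 98 (Quill-2), 90 (Quill-3), 80 (Onyx-1), 78 (Onyx-2), 77 (Quill-4), 69 (Helix-1), 61 (Helix-2), 61 (Cinder-1)
Next rejected bid: $53 (not a price — pay-as-bid).
Each winning unit pays its own bid.
Revenue = 101 + 98 + 90 + 80 + 78 + 77 + 69 + 61 + 61 = $715.

Total revenue: $715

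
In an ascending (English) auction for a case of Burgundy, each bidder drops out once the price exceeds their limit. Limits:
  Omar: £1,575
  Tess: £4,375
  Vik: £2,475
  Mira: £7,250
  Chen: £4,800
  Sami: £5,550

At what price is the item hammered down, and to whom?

Open ascending-bid auction: the price rises until one bidder remains; the winner pays the price at which the last rival dropped out.
Limits ranked: 7,250 (Mira) > 5,550 (Sami) > 4,800 (Chen) > 4,375 (Tess) > 2,475 (Vik) > 1,575 (Omar)
Once the price passes £5,550, only Mira is left; the hammer falls at Sami's limit of £5,550.

Mira wins at £5,550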